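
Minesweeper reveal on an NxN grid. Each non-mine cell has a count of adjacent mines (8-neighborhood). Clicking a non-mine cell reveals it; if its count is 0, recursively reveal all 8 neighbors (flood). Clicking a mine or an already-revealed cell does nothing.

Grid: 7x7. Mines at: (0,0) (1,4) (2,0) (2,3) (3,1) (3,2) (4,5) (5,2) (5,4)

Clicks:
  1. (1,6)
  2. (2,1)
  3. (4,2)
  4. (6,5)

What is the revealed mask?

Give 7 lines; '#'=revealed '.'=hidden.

Answer: .....##
.....##
.#...##
.....##
..#....
.......
.....#.

Derivation:
Click 1 (1,6) count=0: revealed 8 new [(0,5) (0,6) (1,5) (1,6) (2,5) (2,6) (3,5) (3,6)] -> total=8
Click 2 (2,1) count=3: revealed 1 new [(2,1)] -> total=9
Click 3 (4,2) count=3: revealed 1 new [(4,2)] -> total=10
Click 4 (6,5) count=1: revealed 1 new [(6,5)] -> total=11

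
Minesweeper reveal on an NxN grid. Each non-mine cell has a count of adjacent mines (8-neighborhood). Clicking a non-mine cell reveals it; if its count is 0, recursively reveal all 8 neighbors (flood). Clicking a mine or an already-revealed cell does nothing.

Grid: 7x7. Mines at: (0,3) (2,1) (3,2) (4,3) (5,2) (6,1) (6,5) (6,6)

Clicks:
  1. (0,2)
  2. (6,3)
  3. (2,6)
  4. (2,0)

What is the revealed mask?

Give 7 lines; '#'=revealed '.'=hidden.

Click 1 (0,2) count=1: revealed 1 new [(0,2)] -> total=1
Click 2 (6,3) count=1: revealed 1 new [(6,3)] -> total=2
Click 3 (2,6) count=0: revealed 21 new [(0,4) (0,5) (0,6) (1,3) (1,4) (1,5) (1,6) (2,3) (2,4) (2,5) (2,6) (3,3) (3,4) (3,5) (3,6) (4,4) (4,5) (4,6) (5,4) (5,5) (5,6)] -> total=23
Click 4 (2,0) count=1: revealed 1 new [(2,0)] -> total=24

Answer: ..#.###
...####
#..####
...####
....###
....###
...#...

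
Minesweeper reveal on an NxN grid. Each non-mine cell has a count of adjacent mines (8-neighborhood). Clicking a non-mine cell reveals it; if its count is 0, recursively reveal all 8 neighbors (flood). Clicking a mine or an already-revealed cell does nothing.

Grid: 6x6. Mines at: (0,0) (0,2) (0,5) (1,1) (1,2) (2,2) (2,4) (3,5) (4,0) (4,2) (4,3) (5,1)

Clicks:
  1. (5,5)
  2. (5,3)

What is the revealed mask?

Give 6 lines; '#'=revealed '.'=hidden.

Click 1 (5,5) count=0: revealed 4 new [(4,4) (4,5) (5,4) (5,5)] -> total=4
Click 2 (5,3) count=2: revealed 1 new [(5,3)] -> total=5

Answer: ......
......
......
......
....##
...###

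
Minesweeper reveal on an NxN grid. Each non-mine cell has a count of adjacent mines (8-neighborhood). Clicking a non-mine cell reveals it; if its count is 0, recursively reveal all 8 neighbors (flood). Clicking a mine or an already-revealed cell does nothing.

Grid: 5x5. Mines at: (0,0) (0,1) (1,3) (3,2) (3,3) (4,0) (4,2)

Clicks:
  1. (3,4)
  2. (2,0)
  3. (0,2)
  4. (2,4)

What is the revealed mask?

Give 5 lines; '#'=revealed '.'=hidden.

Answer: ..#..
##...
##..#
##..#
.....

Derivation:
Click 1 (3,4) count=1: revealed 1 new [(3,4)] -> total=1
Click 2 (2,0) count=0: revealed 6 new [(1,0) (1,1) (2,0) (2,1) (3,0) (3,1)] -> total=7
Click 3 (0,2) count=2: revealed 1 new [(0,2)] -> total=8
Click 4 (2,4) count=2: revealed 1 new [(2,4)] -> total=9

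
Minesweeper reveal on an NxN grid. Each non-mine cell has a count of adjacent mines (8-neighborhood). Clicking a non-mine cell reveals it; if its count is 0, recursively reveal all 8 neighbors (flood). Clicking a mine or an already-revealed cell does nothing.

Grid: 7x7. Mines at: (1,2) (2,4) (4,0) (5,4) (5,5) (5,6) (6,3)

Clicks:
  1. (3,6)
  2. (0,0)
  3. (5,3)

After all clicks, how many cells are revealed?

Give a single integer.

Click 1 (3,6) count=0: revealed 14 new [(0,3) (0,4) (0,5) (0,6) (1,3) (1,4) (1,5) (1,6) (2,5) (2,6) (3,5) (3,6) (4,5) (4,6)] -> total=14
Click 2 (0,0) count=0: revealed 8 new [(0,0) (0,1) (1,0) (1,1) (2,0) (2,1) (3,0) (3,1)] -> total=22
Click 3 (5,3) count=2: revealed 1 new [(5,3)] -> total=23

Answer: 23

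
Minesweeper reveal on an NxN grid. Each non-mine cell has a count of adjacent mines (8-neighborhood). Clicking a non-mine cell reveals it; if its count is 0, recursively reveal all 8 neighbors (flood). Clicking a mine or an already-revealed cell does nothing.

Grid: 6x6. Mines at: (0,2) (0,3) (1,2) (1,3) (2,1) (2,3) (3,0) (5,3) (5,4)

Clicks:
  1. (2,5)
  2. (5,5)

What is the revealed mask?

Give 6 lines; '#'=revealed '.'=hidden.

Answer: ....##
....##
....##
....##
....##
.....#

Derivation:
Click 1 (2,5) count=0: revealed 10 new [(0,4) (0,5) (1,4) (1,5) (2,4) (2,5) (3,4) (3,5) (4,4) (4,5)] -> total=10
Click 2 (5,5) count=1: revealed 1 new [(5,5)] -> total=11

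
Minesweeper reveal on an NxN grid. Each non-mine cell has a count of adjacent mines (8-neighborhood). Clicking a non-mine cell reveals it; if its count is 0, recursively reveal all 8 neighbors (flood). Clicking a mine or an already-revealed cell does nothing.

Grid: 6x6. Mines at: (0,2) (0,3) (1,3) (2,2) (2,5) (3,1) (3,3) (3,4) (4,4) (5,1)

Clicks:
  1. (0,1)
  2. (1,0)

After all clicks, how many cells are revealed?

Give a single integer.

Click 1 (0,1) count=1: revealed 1 new [(0,1)] -> total=1
Click 2 (1,0) count=0: revealed 5 new [(0,0) (1,0) (1,1) (2,0) (2,1)] -> total=6

Answer: 6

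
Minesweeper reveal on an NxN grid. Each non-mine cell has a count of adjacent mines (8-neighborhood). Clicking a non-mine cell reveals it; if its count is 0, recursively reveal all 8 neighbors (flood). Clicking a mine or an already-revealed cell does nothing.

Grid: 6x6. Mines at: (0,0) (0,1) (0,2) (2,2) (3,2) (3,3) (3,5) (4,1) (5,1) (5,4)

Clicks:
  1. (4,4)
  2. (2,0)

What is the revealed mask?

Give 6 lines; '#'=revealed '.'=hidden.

Answer: ......
##....
##....
##....
....#.
......

Derivation:
Click 1 (4,4) count=3: revealed 1 new [(4,4)] -> total=1
Click 2 (2,0) count=0: revealed 6 new [(1,0) (1,1) (2,0) (2,1) (3,0) (3,1)] -> total=7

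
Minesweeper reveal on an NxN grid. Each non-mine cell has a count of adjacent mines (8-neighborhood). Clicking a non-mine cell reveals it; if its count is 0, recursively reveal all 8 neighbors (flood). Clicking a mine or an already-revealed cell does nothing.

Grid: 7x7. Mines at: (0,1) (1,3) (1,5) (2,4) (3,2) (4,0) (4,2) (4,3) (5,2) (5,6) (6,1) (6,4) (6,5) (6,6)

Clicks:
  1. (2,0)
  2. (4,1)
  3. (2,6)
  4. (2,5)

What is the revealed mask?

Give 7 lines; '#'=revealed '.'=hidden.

Answer: .......
##.....
##...##
##.....
.#.....
.......
.......

Derivation:
Click 1 (2,0) count=0: revealed 6 new [(1,0) (1,1) (2,0) (2,1) (3,0) (3,1)] -> total=6
Click 2 (4,1) count=4: revealed 1 new [(4,1)] -> total=7
Click 3 (2,6) count=1: revealed 1 new [(2,6)] -> total=8
Click 4 (2,5) count=2: revealed 1 new [(2,5)] -> total=9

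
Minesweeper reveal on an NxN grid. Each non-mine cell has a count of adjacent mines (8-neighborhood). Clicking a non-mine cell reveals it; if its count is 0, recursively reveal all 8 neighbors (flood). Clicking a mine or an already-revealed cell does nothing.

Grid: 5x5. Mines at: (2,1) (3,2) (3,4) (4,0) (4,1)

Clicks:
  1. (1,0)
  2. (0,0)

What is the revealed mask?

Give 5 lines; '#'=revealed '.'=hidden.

Click 1 (1,0) count=1: revealed 1 new [(1,0)] -> total=1
Click 2 (0,0) count=0: revealed 12 new [(0,0) (0,1) (0,2) (0,3) (0,4) (1,1) (1,2) (1,3) (1,4) (2,2) (2,3) (2,4)] -> total=13

Answer: #####
#####
..###
.....
.....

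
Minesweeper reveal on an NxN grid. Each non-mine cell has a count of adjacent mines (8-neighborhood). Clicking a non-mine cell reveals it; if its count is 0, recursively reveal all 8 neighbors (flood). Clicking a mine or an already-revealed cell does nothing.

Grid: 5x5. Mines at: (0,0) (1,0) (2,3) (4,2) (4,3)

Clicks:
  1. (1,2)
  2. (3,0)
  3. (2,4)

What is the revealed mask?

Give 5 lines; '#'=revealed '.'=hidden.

Click 1 (1,2) count=1: revealed 1 new [(1,2)] -> total=1
Click 2 (3,0) count=0: revealed 6 new [(2,0) (2,1) (3,0) (3,1) (4,0) (4,1)] -> total=7
Click 3 (2,4) count=1: revealed 1 new [(2,4)] -> total=8

Answer: .....
..#..
##..#
##...
##...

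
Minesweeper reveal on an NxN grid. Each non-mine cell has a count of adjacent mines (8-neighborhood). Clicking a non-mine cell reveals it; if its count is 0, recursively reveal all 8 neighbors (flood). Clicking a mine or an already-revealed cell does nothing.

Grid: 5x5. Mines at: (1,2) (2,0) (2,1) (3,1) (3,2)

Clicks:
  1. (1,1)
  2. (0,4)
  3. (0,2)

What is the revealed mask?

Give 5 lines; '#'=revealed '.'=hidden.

Answer: ..###
.#.##
...##
...##
...##

Derivation:
Click 1 (1,1) count=3: revealed 1 new [(1,1)] -> total=1
Click 2 (0,4) count=0: revealed 10 new [(0,3) (0,4) (1,3) (1,4) (2,3) (2,4) (3,3) (3,4) (4,3) (4,4)] -> total=11
Click 3 (0,2) count=1: revealed 1 new [(0,2)] -> total=12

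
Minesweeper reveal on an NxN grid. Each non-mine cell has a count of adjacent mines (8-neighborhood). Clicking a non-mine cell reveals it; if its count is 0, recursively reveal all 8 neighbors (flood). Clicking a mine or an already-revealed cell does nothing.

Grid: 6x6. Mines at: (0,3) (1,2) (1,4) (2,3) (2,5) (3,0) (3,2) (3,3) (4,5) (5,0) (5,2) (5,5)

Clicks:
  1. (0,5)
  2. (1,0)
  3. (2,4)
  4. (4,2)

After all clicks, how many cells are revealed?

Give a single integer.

Click 1 (0,5) count=1: revealed 1 new [(0,5)] -> total=1
Click 2 (1,0) count=0: revealed 6 new [(0,0) (0,1) (1,0) (1,1) (2,0) (2,1)] -> total=7
Click 3 (2,4) count=4: revealed 1 new [(2,4)] -> total=8
Click 4 (4,2) count=3: revealed 1 new [(4,2)] -> total=9

Answer: 9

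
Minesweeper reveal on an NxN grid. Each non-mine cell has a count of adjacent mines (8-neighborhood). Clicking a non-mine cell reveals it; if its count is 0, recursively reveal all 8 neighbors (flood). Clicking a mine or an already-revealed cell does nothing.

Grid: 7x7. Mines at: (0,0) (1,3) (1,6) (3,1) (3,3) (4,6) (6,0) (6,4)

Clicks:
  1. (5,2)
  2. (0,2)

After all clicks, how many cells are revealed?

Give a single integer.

Answer: 10

Derivation:
Click 1 (5,2) count=0: revealed 9 new [(4,1) (4,2) (4,3) (5,1) (5,2) (5,3) (6,1) (6,2) (6,3)] -> total=9
Click 2 (0,2) count=1: revealed 1 new [(0,2)] -> total=10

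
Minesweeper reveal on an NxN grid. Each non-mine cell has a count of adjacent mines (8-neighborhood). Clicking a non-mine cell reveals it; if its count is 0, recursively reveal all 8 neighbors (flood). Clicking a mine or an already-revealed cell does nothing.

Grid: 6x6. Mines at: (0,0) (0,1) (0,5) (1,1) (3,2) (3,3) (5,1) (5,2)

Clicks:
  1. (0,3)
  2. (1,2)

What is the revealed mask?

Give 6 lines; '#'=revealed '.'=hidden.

Click 1 (0,3) count=0: revealed 9 new [(0,2) (0,3) (0,4) (1,2) (1,3) (1,4) (2,2) (2,3) (2,4)] -> total=9
Click 2 (1,2) count=2: revealed 0 new [(none)] -> total=9

Answer: ..###.
..###.
..###.
......
......
......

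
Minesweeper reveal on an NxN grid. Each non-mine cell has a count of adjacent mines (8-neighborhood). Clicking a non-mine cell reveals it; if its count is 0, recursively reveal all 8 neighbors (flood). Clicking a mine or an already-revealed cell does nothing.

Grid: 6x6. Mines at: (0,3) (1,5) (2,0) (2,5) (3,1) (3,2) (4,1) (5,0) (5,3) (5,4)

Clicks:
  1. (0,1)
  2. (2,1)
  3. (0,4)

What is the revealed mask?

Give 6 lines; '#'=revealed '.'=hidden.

Click 1 (0,1) count=0: revealed 6 new [(0,0) (0,1) (0,2) (1,0) (1,1) (1,2)] -> total=6
Click 2 (2,1) count=3: revealed 1 new [(2,1)] -> total=7
Click 3 (0,4) count=2: revealed 1 new [(0,4)] -> total=8

Answer: ###.#.
###...
.#....
......
......
......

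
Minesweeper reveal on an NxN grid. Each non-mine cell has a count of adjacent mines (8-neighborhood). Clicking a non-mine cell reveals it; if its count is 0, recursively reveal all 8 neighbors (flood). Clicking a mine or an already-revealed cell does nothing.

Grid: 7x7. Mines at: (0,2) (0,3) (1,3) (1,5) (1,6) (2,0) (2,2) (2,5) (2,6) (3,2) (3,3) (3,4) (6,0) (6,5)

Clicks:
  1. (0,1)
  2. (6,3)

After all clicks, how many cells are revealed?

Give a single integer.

Click 1 (0,1) count=1: revealed 1 new [(0,1)] -> total=1
Click 2 (6,3) count=0: revealed 12 new [(4,1) (4,2) (4,3) (4,4) (5,1) (5,2) (5,3) (5,4) (6,1) (6,2) (6,3) (6,4)] -> total=13

Answer: 13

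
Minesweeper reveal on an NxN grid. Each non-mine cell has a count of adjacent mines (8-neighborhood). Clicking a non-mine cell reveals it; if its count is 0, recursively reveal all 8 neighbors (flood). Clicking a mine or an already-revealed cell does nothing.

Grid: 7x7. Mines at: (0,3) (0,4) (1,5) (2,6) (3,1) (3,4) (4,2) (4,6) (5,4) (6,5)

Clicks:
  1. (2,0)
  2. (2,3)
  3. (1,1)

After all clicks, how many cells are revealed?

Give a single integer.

Click 1 (2,0) count=1: revealed 1 new [(2,0)] -> total=1
Click 2 (2,3) count=1: revealed 1 new [(2,3)] -> total=2
Click 3 (1,1) count=0: revealed 8 new [(0,0) (0,1) (0,2) (1,0) (1,1) (1,2) (2,1) (2,2)] -> total=10

Answer: 10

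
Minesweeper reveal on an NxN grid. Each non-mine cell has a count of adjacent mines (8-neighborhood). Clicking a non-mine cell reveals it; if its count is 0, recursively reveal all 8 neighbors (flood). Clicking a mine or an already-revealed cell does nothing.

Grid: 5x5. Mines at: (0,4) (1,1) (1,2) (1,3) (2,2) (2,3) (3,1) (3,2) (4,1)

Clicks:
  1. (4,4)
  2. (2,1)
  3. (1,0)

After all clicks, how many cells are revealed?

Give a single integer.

Click 1 (4,4) count=0: revealed 4 new [(3,3) (3,4) (4,3) (4,4)] -> total=4
Click 2 (2,1) count=5: revealed 1 new [(2,1)] -> total=5
Click 3 (1,0) count=1: revealed 1 new [(1,0)] -> total=6

Answer: 6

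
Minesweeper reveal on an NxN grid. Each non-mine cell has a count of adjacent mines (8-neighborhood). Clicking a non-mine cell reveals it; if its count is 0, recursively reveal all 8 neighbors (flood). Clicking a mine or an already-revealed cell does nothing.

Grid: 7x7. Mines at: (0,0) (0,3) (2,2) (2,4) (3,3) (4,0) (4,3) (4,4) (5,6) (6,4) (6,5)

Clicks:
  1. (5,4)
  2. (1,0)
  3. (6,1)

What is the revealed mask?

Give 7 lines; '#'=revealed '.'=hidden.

Click 1 (5,4) count=4: revealed 1 new [(5,4)] -> total=1
Click 2 (1,0) count=1: revealed 1 new [(1,0)] -> total=2
Click 3 (6,1) count=0: revealed 8 new [(5,0) (5,1) (5,2) (5,3) (6,0) (6,1) (6,2) (6,3)] -> total=10

Answer: .......
#......
.......
.......
.......
#####..
####...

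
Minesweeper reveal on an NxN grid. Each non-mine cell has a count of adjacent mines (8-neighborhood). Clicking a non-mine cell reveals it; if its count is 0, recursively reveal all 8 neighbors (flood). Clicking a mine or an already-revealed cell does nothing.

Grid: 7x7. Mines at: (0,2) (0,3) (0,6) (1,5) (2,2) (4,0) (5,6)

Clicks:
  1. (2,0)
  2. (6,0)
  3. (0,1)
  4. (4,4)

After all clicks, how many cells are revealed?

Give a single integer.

Click 1 (2,0) count=0: revealed 8 new [(0,0) (0,1) (1,0) (1,1) (2,0) (2,1) (3,0) (3,1)] -> total=8
Click 2 (6,0) count=0: revealed 27 new [(2,3) (2,4) (2,5) (2,6) (3,2) (3,3) (3,4) (3,5) (3,6) (4,1) (4,2) (4,3) (4,4) (4,5) (4,6) (5,0) (5,1) (5,2) (5,3) (5,4) (5,5) (6,0) (6,1) (6,2) (6,3) (6,4) (6,5)] -> total=35
Click 3 (0,1) count=1: revealed 0 new [(none)] -> total=35
Click 4 (4,4) count=0: revealed 0 new [(none)] -> total=35

Answer: 35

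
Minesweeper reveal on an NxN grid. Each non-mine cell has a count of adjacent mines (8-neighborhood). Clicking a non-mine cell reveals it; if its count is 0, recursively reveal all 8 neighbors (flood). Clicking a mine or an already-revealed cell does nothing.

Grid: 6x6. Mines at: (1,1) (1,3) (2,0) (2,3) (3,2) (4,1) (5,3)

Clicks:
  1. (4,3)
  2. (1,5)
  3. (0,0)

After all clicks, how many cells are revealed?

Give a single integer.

Click 1 (4,3) count=2: revealed 1 new [(4,3)] -> total=1
Click 2 (1,5) count=0: revealed 12 new [(0,4) (0,5) (1,4) (1,5) (2,4) (2,5) (3,4) (3,5) (4,4) (4,5) (5,4) (5,5)] -> total=13
Click 3 (0,0) count=1: revealed 1 new [(0,0)] -> total=14

Answer: 14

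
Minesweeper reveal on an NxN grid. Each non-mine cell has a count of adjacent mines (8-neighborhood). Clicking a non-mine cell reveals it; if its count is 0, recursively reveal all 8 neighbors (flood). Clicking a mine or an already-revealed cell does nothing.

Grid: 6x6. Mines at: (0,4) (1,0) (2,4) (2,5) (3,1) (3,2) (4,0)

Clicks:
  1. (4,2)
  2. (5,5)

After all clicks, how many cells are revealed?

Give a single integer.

Click 1 (4,2) count=2: revealed 1 new [(4,2)] -> total=1
Click 2 (5,5) count=0: revealed 12 new [(3,3) (3,4) (3,5) (4,1) (4,3) (4,4) (4,5) (5,1) (5,2) (5,3) (5,4) (5,5)] -> total=13

Answer: 13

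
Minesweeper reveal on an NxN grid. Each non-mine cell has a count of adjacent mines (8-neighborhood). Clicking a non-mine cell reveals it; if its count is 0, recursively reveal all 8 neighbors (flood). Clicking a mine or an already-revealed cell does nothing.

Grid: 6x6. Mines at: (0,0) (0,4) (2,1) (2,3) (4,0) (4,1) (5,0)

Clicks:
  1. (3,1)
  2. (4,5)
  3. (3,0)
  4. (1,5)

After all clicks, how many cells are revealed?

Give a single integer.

Answer: 18

Derivation:
Click 1 (3,1) count=3: revealed 1 new [(3,1)] -> total=1
Click 2 (4,5) count=0: revealed 16 new [(1,4) (1,5) (2,4) (2,5) (3,2) (3,3) (3,4) (3,5) (4,2) (4,3) (4,4) (4,5) (5,2) (5,3) (5,4) (5,5)] -> total=17
Click 3 (3,0) count=3: revealed 1 new [(3,0)] -> total=18
Click 4 (1,5) count=1: revealed 0 new [(none)] -> total=18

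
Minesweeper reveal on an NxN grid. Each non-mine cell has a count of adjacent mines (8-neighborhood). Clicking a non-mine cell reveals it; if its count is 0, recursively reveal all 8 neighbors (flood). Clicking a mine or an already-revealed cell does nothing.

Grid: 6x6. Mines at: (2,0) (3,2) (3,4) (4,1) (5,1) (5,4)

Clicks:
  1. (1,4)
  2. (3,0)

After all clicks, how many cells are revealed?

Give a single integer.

Answer: 18

Derivation:
Click 1 (1,4) count=0: revealed 17 new [(0,0) (0,1) (0,2) (0,3) (0,4) (0,5) (1,0) (1,1) (1,2) (1,3) (1,4) (1,5) (2,1) (2,2) (2,3) (2,4) (2,5)] -> total=17
Click 2 (3,0) count=2: revealed 1 new [(3,0)] -> total=18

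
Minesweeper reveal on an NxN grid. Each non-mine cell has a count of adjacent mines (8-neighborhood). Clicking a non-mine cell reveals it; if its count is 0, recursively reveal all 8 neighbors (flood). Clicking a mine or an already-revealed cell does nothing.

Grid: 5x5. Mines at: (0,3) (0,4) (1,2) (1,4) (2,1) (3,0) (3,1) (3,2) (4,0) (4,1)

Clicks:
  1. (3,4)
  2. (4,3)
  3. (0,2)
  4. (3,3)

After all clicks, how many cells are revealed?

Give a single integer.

Answer: 7

Derivation:
Click 1 (3,4) count=0: revealed 6 new [(2,3) (2,4) (3,3) (3,4) (4,3) (4,4)] -> total=6
Click 2 (4,3) count=1: revealed 0 new [(none)] -> total=6
Click 3 (0,2) count=2: revealed 1 new [(0,2)] -> total=7
Click 4 (3,3) count=1: revealed 0 new [(none)] -> total=7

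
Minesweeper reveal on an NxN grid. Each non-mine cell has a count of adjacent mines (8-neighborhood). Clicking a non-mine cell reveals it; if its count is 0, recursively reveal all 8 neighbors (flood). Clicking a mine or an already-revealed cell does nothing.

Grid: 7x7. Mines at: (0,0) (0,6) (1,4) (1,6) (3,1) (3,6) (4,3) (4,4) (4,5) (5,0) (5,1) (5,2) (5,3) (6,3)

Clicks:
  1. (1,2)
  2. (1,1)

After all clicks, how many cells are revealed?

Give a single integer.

Answer: 9

Derivation:
Click 1 (1,2) count=0: revealed 9 new [(0,1) (0,2) (0,3) (1,1) (1,2) (1,3) (2,1) (2,2) (2,3)] -> total=9
Click 2 (1,1) count=1: revealed 0 new [(none)] -> total=9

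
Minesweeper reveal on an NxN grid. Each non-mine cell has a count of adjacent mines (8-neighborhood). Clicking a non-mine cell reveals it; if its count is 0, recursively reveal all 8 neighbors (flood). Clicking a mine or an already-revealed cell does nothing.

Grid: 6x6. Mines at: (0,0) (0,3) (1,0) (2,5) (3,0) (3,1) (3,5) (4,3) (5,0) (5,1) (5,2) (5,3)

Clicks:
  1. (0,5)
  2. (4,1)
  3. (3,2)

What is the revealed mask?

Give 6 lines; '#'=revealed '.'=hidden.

Click 1 (0,5) count=0: revealed 4 new [(0,4) (0,5) (1,4) (1,5)] -> total=4
Click 2 (4,1) count=5: revealed 1 new [(4,1)] -> total=5
Click 3 (3,2) count=2: revealed 1 new [(3,2)] -> total=6

Answer: ....##
....##
......
..#...
.#....
......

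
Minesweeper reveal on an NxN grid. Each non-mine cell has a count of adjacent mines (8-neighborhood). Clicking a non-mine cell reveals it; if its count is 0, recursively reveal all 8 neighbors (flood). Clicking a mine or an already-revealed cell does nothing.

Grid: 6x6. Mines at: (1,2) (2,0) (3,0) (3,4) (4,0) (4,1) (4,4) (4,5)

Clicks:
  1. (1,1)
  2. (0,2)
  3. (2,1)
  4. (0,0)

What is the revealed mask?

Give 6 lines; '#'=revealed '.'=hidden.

Answer: ###...
##....
.#....
......
......
......

Derivation:
Click 1 (1,1) count=2: revealed 1 new [(1,1)] -> total=1
Click 2 (0,2) count=1: revealed 1 new [(0,2)] -> total=2
Click 3 (2,1) count=3: revealed 1 new [(2,1)] -> total=3
Click 4 (0,0) count=0: revealed 3 new [(0,0) (0,1) (1,0)] -> total=6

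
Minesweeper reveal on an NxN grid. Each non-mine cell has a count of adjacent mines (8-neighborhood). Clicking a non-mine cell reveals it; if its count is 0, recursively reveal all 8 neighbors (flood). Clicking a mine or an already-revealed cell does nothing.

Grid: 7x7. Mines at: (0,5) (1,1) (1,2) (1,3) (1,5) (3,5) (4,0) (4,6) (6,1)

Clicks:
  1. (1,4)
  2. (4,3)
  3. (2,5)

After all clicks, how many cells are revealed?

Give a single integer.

Click 1 (1,4) count=3: revealed 1 new [(1,4)] -> total=1
Click 2 (4,3) count=0: revealed 24 new [(2,1) (2,2) (2,3) (2,4) (3,1) (3,2) (3,3) (3,4) (4,1) (4,2) (4,3) (4,4) (4,5) (5,1) (5,2) (5,3) (5,4) (5,5) (5,6) (6,2) (6,3) (6,4) (6,5) (6,6)] -> total=25
Click 3 (2,5) count=2: revealed 1 new [(2,5)] -> total=26

Answer: 26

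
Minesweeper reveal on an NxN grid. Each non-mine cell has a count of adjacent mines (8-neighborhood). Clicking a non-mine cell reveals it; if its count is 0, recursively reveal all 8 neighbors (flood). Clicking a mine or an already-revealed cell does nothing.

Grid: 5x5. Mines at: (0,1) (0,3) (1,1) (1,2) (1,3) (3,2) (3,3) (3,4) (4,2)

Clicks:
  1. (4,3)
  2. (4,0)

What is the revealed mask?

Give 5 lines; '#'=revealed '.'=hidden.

Click 1 (4,3) count=4: revealed 1 new [(4,3)] -> total=1
Click 2 (4,0) count=0: revealed 6 new [(2,0) (2,1) (3,0) (3,1) (4,0) (4,1)] -> total=7

Answer: .....
.....
##...
##...
##.#.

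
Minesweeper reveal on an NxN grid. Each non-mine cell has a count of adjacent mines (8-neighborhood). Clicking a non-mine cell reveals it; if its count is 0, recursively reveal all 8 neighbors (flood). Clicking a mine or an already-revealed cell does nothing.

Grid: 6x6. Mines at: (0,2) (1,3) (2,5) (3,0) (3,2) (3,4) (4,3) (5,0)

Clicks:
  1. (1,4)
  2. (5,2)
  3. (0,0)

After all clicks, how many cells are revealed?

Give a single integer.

Click 1 (1,4) count=2: revealed 1 new [(1,4)] -> total=1
Click 2 (5,2) count=1: revealed 1 new [(5,2)] -> total=2
Click 3 (0,0) count=0: revealed 6 new [(0,0) (0,1) (1,0) (1,1) (2,0) (2,1)] -> total=8

Answer: 8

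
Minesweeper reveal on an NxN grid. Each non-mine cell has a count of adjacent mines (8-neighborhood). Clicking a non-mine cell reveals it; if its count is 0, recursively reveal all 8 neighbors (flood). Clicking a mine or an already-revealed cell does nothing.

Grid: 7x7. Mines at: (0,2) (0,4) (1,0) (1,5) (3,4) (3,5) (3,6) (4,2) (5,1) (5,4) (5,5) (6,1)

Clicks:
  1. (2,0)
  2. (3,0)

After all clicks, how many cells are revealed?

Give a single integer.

Click 1 (2,0) count=1: revealed 1 new [(2,0)] -> total=1
Click 2 (3,0) count=0: revealed 5 new [(2,1) (3,0) (3,1) (4,0) (4,1)] -> total=6

Answer: 6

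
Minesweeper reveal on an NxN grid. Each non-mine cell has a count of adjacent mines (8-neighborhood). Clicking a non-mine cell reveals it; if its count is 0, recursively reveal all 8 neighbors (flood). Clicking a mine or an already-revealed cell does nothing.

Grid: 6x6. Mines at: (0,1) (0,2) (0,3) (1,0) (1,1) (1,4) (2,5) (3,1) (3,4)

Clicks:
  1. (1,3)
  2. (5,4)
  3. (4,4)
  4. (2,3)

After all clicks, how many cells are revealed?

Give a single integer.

Answer: 14

Derivation:
Click 1 (1,3) count=3: revealed 1 new [(1,3)] -> total=1
Click 2 (5,4) count=0: revealed 12 new [(4,0) (4,1) (4,2) (4,3) (4,4) (4,5) (5,0) (5,1) (5,2) (5,3) (5,4) (5,5)] -> total=13
Click 3 (4,4) count=1: revealed 0 new [(none)] -> total=13
Click 4 (2,3) count=2: revealed 1 new [(2,3)] -> total=14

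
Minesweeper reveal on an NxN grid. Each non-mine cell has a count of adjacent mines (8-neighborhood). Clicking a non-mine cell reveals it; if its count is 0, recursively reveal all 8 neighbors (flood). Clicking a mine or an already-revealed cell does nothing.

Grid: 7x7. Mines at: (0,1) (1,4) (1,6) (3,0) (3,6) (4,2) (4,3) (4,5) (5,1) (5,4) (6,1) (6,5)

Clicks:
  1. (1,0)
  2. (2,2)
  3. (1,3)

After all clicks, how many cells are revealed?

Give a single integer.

Answer: 10

Derivation:
Click 1 (1,0) count=1: revealed 1 new [(1,0)] -> total=1
Click 2 (2,2) count=0: revealed 9 new [(1,1) (1,2) (1,3) (2,1) (2,2) (2,3) (3,1) (3,2) (3,3)] -> total=10
Click 3 (1,3) count=1: revealed 0 new [(none)] -> total=10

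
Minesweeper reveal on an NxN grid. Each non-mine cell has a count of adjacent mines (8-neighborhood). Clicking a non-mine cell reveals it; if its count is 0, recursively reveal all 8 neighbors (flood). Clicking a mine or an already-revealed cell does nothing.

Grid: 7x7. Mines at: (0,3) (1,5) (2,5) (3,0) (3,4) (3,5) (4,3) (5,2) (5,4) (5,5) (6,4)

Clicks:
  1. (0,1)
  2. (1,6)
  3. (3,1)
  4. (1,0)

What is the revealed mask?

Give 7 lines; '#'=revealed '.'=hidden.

Click 1 (0,1) count=0: revealed 14 new [(0,0) (0,1) (0,2) (1,0) (1,1) (1,2) (1,3) (2,0) (2,1) (2,2) (2,3) (3,1) (3,2) (3,3)] -> total=14
Click 2 (1,6) count=2: revealed 1 new [(1,6)] -> total=15
Click 3 (3,1) count=1: revealed 0 new [(none)] -> total=15
Click 4 (1,0) count=0: revealed 0 new [(none)] -> total=15

Answer: ###....
####..#
####...
.###...
.......
.......
.......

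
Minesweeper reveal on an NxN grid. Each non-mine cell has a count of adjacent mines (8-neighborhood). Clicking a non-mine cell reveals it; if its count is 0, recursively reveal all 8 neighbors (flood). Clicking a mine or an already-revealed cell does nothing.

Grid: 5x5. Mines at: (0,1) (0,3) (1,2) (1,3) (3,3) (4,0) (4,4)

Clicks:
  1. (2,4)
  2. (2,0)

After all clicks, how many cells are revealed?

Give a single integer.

Answer: 7

Derivation:
Click 1 (2,4) count=2: revealed 1 new [(2,4)] -> total=1
Click 2 (2,0) count=0: revealed 6 new [(1,0) (1,1) (2,0) (2,1) (3,0) (3,1)] -> total=7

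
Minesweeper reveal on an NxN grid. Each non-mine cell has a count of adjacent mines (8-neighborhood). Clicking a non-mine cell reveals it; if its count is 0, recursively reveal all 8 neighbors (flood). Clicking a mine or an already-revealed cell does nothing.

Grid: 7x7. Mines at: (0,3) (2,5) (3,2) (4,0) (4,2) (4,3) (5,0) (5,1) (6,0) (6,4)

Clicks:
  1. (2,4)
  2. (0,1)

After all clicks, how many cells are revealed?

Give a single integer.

Click 1 (2,4) count=1: revealed 1 new [(2,4)] -> total=1
Click 2 (0,1) count=0: revealed 11 new [(0,0) (0,1) (0,2) (1,0) (1,1) (1,2) (2,0) (2,1) (2,2) (3,0) (3,1)] -> total=12

Answer: 12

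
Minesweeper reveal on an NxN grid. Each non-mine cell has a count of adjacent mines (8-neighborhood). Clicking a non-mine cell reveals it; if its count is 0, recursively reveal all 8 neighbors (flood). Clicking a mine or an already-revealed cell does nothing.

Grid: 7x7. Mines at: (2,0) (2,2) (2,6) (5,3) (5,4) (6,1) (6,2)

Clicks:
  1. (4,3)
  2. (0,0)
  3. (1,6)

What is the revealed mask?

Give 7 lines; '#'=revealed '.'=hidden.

Click 1 (4,3) count=2: revealed 1 new [(4,3)] -> total=1
Click 2 (0,0) count=0: revealed 22 new [(0,0) (0,1) (0,2) (0,3) (0,4) (0,5) (0,6) (1,0) (1,1) (1,2) (1,3) (1,4) (1,5) (1,6) (2,3) (2,4) (2,5) (3,3) (3,4) (3,5) (4,4) (4,5)] -> total=23
Click 3 (1,6) count=1: revealed 0 new [(none)] -> total=23

Answer: #######
#######
...###.
...###.
...###.
.......
.......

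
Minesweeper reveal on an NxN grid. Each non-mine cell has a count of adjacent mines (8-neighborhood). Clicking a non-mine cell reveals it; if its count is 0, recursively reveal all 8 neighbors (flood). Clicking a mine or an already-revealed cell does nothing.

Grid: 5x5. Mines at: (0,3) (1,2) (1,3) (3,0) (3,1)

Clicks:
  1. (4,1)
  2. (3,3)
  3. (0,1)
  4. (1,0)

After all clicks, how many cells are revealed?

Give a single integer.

Click 1 (4,1) count=2: revealed 1 new [(4,1)] -> total=1
Click 2 (3,3) count=0: revealed 9 new [(2,2) (2,3) (2,4) (3,2) (3,3) (3,4) (4,2) (4,3) (4,4)] -> total=10
Click 3 (0,1) count=1: revealed 1 new [(0,1)] -> total=11
Click 4 (1,0) count=0: revealed 5 new [(0,0) (1,0) (1,1) (2,0) (2,1)] -> total=16

Answer: 16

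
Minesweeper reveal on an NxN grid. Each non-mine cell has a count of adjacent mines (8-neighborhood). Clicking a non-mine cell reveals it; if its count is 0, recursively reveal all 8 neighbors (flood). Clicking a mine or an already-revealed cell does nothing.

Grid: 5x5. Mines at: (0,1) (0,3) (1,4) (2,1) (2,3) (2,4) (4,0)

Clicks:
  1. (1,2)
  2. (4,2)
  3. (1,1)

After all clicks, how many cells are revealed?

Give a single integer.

Click 1 (1,2) count=4: revealed 1 new [(1,2)] -> total=1
Click 2 (4,2) count=0: revealed 8 new [(3,1) (3,2) (3,3) (3,4) (4,1) (4,2) (4,3) (4,4)] -> total=9
Click 3 (1,1) count=2: revealed 1 new [(1,1)] -> total=10

Answer: 10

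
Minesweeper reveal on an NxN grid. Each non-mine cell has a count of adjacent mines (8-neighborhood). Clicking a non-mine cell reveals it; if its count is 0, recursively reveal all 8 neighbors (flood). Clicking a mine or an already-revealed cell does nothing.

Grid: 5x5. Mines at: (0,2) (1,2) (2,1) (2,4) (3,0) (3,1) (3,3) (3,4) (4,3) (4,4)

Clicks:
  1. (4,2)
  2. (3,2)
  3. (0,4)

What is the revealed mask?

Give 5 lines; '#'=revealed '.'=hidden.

Click 1 (4,2) count=3: revealed 1 new [(4,2)] -> total=1
Click 2 (3,2) count=4: revealed 1 new [(3,2)] -> total=2
Click 3 (0,4) count=0: revealed 4 new [(0,3) (0,4) (1,3) (1,4)] -> total=6

Answer: ...##
...##
.....
..#..
..#..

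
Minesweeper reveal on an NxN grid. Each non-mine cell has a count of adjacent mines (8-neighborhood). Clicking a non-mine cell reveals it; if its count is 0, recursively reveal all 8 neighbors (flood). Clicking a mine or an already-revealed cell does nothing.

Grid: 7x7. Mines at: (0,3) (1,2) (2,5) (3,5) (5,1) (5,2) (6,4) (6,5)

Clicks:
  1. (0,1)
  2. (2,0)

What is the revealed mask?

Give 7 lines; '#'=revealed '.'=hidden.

Click 1 (0,1) count=1: revealed 1 new [(0,1)] -> total=1
Click 2 (2,0) count=0: revealed 18 new [(0,0) (1,0) (1,1) (2,0) (2,1) (2,2) (2,3) (2,4) (3,0) (3,1) (3,2) (3,3) (3,4) (4,0) (4,1) (4,2) (4,3) (4,4)] -> total=19

Answer: ##.....
##.....
#####..
#####..
#####..
.......
.......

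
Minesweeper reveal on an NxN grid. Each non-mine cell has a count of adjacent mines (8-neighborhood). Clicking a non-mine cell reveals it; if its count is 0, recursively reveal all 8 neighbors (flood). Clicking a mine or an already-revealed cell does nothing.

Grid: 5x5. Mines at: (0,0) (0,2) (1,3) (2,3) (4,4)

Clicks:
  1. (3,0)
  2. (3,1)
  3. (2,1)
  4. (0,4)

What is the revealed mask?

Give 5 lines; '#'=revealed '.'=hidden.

Click 1 (3,0) count=0: revealed 14 new [(1,0) (1,1) (1,2) (2,0) (2,1) (2,2) (3,0) (3,1) (3,2) (3,3) (4,0) (4,1) (4,2) (4,3)] -> total=14
Click 2 (3,1) count=0: revealed 0 new [(none)] -> total=14
Click 3 (2,1) count=0: revealed 0 new [(none)] -> total=14
Click 4 (0,4) count=1: revealed 1 new [(0,4)] -> total=15

Answer: ....#
###..
###..
####.
####.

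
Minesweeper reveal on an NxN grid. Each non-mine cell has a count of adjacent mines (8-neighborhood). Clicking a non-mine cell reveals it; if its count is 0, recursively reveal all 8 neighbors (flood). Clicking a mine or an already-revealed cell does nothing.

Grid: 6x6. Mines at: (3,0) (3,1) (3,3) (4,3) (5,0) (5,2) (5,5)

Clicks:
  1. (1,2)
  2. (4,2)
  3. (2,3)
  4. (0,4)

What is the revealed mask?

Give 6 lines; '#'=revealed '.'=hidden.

Click 1 (1,2) count=0: revealed 22 new [(0,0) (0,1) (0,2) (0,3) (0,4) (0,5) (1,0) (1,1) (1,2) (1,3) (1,4) (1,5) (2,0) (2,1) (2,2) (2,3) (2,4) (2,5) (3,4) (3,5) (4,4) (4,5)] -> total=22
Click 2 (4,2) count=4: revealed 1 new [(4,2)] -> total=23
Click 3 (2,3) count=1: revealed 0 new [(none)] -> total=23
Click 4 (0,4) count=0: revealed 0 new [(none)] -> total=23

Answer: ######
######
######
....##
..#.##
......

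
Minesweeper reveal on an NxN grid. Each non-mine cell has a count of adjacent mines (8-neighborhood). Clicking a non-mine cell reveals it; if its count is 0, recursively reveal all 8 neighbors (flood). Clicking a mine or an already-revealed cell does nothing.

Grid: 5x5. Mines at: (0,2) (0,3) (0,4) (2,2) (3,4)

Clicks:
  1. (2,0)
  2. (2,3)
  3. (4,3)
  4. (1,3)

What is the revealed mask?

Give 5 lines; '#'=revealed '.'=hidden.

Click 1 (2,0) count=0: revealed 14 new [(0,0) (0,1) (1,0) (1,1) (2,0) (2,1) (3,0) (3,1) (3,2) (3,3) (4,0) (4,1) (4,2) (4,3)] -> total=14
Click 2 (2,3) count=2: revealed 1 new [(2,3)] -> total=15
Click 3 (4,3) count=1: revealed 0 new [(none)] -> total=15
Click 4 (1,3) count=4: revealed 1 new [(1,3)] -> total=16

Answer: ##...
##.#.
##.#.
####.
####.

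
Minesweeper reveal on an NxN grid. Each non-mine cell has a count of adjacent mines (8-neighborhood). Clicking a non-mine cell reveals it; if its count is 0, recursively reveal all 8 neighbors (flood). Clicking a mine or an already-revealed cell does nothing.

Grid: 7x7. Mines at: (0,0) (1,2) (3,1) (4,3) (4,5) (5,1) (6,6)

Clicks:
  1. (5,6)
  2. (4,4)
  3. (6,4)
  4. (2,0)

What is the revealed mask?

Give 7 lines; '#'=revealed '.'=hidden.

Answer: .......
.......
#......
.......
....#..
..#####
..####.

Derivation:
Click 1 (5,6) count=2: revealed 1 new [(5,6)] -> total=1
Click 2 (4,4) count=2: revealed 1 new [(4,4)] -> total=2
Click 3 (6,4) count=0: revealed 8 new [(5,2) (5,3) (5,4) (5,5) (6,2) (6,3) (6,4) (6,5)] -> total=10
Click 4 (2,0) count=1: revealed 1 new [(2,0)] -> total=11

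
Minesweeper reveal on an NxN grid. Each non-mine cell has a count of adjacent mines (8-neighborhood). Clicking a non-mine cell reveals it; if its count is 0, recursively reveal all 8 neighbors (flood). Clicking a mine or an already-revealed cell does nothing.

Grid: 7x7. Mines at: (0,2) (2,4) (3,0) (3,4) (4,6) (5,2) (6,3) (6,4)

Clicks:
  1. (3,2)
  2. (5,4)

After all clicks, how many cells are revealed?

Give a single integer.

Click 1 (3,2) count=0: revealed 12 new [(1,1) (1,2) (1,3) (2,1) (2,2) (2,3) (3,1) (3,2) (3,3) (4,1) (4,2) (4,3)] -> total=12
Click 2 (5,4) count=2: revealed 1 new [(5,4)] -> total=13

Answer: 13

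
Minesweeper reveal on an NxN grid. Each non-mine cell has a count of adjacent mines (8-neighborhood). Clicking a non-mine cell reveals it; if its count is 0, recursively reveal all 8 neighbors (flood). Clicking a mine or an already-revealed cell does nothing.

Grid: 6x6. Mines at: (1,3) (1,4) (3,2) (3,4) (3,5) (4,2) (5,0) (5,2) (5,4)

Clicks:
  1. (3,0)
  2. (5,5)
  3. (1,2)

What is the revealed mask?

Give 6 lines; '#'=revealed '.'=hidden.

Answer: ###...
###...
###...
##....
##....
.....#

Derivation:
Click 1 (3,0) count=0: revealed 13 new [(0,0) (0,1) (0,2) (1,0) (1,1) (1,2) (2,0) (2,1) (2,2) (3,0) (3,1) (4,0) (4,1)] -> total=13
Click 2 (5,5) count=1: revealed 1 new [(5,5)] -> total=14
Click 3 (1,2) count=1: revealed 0 new [(none)] -> total=14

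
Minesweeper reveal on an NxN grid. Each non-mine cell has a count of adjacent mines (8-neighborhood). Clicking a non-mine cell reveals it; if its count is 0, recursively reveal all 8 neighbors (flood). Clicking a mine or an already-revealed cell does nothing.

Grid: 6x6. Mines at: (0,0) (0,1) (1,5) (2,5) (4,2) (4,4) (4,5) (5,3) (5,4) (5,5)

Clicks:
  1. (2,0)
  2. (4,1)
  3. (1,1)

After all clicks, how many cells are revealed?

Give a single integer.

Answer: 22

Derivation:
Click 1 (2,0) count=0: revealed 22 new [(0,2) (0,3) (0,4) (1,0) (1,1) (1,2) (1,3) (1,4) (2,0) (2,1) (2,2) (2,3) (2,4) (3,0) (3,1) (3,2) (3,3) (3,4) (4,0) (4,1) (5,0) (5,1)] -> total=22
Click 2 (4,1) count=1: revealed 0 new [(none)] -> total=22
Click 3 (1,1) count=2: revealed 0 new [(none)] -> total=22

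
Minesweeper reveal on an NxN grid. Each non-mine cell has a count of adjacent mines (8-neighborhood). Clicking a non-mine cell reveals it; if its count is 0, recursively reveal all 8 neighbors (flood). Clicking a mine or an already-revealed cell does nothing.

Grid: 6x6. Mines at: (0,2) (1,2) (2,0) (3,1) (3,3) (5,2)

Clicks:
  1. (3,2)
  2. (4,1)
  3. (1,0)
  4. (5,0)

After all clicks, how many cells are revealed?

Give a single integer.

Click 1 (3,2) count=2: revealed 1 new [(3,2)] -> total=1
Click 2 (4,1) count=2: revealed 1 new [(4,1)] -> total=2
Click 3 (1,0) count=1: revealed 1 new [(1,0)] -> total=3
Click 4 (5,0) count=0: revealed 3 new [(4,0) (5,0) (5,1)] -> total=6

Answer: 6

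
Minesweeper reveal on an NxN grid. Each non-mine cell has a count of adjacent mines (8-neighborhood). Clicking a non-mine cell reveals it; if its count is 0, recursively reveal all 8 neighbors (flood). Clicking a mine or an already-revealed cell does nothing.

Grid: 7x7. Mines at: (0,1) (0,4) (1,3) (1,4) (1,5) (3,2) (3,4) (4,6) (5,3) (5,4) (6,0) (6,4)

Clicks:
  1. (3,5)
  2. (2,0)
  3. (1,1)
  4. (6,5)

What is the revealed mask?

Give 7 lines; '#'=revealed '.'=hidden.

Answer: .......
##.....
##.....
##...#.
##.....
##.....
.....#.

Derivation:
Click 1 (3,5) count=2: revealed 1 new [(3,5)] -> total=1
Click 2 (2,0) count=0: revealed 10 new [(1,0) (1,1) (2,0) (2,1) (3,0) (3,1) (4,0) (4,1) (5,0) (5,1)] -> total=11
Click 3 (1,1) count=1: revealed 0 new [(none)] -> total=11
Click 4 (6,5) count=2: revealed 1 new [(6,5)] -> total=12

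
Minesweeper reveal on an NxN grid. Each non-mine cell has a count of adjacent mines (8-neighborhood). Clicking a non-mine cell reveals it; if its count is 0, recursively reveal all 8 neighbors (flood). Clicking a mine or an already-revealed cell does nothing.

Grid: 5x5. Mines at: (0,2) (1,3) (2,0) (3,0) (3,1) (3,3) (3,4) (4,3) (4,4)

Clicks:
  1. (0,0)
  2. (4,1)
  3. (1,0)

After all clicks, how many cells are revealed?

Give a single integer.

Answer: 5

Derivation:
Click 1 (0,0) count=0: revealed 4 new [(0,0) (0,1) (1,0) (1,1)] -> total=4
Click 2 (4,1) count=2: revealed 1 new [(4,1)] -> total=5
Click 3 (1,0) count=1: revealed 0 new [(none)] -> total=5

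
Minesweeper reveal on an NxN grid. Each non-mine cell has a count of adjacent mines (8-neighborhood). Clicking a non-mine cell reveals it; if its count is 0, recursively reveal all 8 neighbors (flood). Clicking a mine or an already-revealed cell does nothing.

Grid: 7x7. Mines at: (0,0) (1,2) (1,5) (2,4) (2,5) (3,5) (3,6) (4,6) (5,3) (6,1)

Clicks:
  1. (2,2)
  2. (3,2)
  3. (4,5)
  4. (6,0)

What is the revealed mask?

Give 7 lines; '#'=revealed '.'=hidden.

Answer: .......
##.....
####...
####...
####.#.
###....
#......

Derivation:
Click 1 (2,2) count=1: revealed 1 new [(2,2)] -> total=1
Click 2 (3,2) count=0: revealed 16 new [(1,0) (1,1) (2,0) (2,1) (2,3) (3,0) (3,1) (3,2) (3,3) (4,0) (4,1) (4,2) (4,3) (5,0) (5,1) (5,2)] -> total=17
Click 3 (4,5) count=3: revealed 1 new [(4,5)] -> total=18
Click 4 (6,0) count=1: revealed 1 new [(6,0)] -> total=19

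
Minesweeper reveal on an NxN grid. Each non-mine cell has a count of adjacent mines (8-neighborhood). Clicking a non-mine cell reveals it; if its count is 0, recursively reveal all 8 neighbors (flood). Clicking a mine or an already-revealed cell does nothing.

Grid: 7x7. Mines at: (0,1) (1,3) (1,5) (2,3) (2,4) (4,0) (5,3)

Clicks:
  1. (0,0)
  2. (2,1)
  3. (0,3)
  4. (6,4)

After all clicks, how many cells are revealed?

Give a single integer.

Click 1 (0,0) count=1: revealed 1 new [(0,0)] -> total=1
Click 2 (2,1) count=0: revealed 9 new [(1,0) (1,1) (1,2) (2,0) (2,1) (2,2) (3,0) (3,1) (3,2)] -> total=10
Click 3 (0,3) count=1: revealed 1 new [(0,3)] -> total=11
Click 4 (6,4) count=1: revealed 1 new [(6,4)] -> total=12

Answer: 12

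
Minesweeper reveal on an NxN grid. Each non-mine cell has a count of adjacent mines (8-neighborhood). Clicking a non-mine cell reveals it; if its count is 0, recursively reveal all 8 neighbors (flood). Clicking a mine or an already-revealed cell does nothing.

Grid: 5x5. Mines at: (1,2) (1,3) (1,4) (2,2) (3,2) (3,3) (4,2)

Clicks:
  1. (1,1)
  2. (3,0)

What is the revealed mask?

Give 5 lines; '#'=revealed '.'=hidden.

Answer: ##...
##...
##...
##...
##...

Derivation:
Click 1 (1,1) count=2: revealed 1 new [(1,1)] -> total=1
Click 2 (3,0) count=0: revealed 9 new [(0,0) (0,1) (1,0) (2,0) (2,1) (3,0) (3,1) (4,0) (4,1)] -> total=10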